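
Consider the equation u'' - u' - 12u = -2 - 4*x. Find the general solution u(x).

Characteristic equation r² - r - 12 = 0 factors as (r + 3)(r - 4) = 0, so r = -3, 4.
Hence u_h = C1*exp(-3*x) + C2*exp(4*x).
For the particular solution try u_p = A0 + A1*x. Substituting and matching coefficients of each power of x gives A0 = 5/36, A1 = 1/3, so u_p = 5/36 + x/3.

u = 5/36 + x/3 + C1*exp(-3*x) + C2*exp(4*x)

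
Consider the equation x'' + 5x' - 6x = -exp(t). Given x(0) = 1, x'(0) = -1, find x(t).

Characteristic equation r² + 5r - 6 = 0 factors as (r + 6)(r - 1) = 0, so r = -6, 1.
Hence x_h = C1*exp(-6*t) + C2*exp(t).
Since exp(t) solves the homogeneous equation (r = 1 is a root of multiplicity 1), multiply the trial by t. Try x_p = A*t*exp(t). Substituting into the equation and dividing by exp(t) gives A = -1/7, so x_p = -t*exp(t)/7.
General solution: x = C1*exp(-6*t) + C2*exp(t) - t*exp(t)/7.
Apply the initial conditions: x(0) = C1 + C2 = 1 and x'(0) = -1/7 + C2 - 6*C1 = -1. Solving gives C1 = 13/49, C2 = 36/49.

x = 13*exp(-6*t)/49 + 36*exp(t)/49 - t*exp(t)/7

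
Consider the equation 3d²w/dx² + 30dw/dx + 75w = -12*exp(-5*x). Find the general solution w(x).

Divide through by 3: w'' + 10w' + 25w = -4*exp(-5*x).
Characteristic equation r² + 10r + 25 = 0 has discriminant (10)² - 4·(25) = 0, so r = -5 is a repeated root.
Hence w_h = (C1 + C2*x)*exp(-5*x).
Since exp(-5*x) solves the homogeneous equation (r = -5 is a root of multiplicity 2), multiply the trial by x^2. Try w_p = A*x^2*exp(-5*x). Substituting into the equation and dividing by exp(-5*x) gives A = -2, so w_p = -2*x^2*exp(-5*x).

w = C1*exp(-5*x) - 2*x**2*exp(-5*x) + C2*x*exp(-5*x)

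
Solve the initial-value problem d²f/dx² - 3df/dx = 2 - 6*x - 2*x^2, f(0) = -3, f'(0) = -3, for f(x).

f = -158/81 - 85*exp(3*x)/81 + 2*x**3/9 + 4*x/27 + 11*x**2/9

Characteristic equation r² - 3r = 0 factors as (r - 3)r = 0, so r = 3, 0.
Hence f_h = C1*exp(3*x) + C2.
Since 0 is a characteristic root (multiplicity 1), multiply the polynomial trial by x: try f_p = x*(A0 + A1*x + A2*x^2). Substituting and matching coefficients of each power of x gives A0 = 4/27, A1 = 11/9, A2 = 2/9, so f_p = 2*x^3/9 + 4*x/27 + 11*x^2/9.
General solution: f = C2 + 2*x^3/9 + 4*x/27 + 11*x^2/9 + C1*exp(3*x).
Apply the initial conditions: f(0) = C1 + C2 = -3 and f'(0) = 4/27 + 3*C1 = -3. Solving gives C1 = -85/81, C2 = -158/81.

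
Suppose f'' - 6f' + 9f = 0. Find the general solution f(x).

f = C1*exp(3*x) + C2*x*exp(3*x)

Characteristic equation r² - 6r + 9 = 0 has discriminant (-6)² - 4·(9) = 0, so r = 3 is a repeated root.
Hence f_h = (C1 + C2*x)*exp(3*x).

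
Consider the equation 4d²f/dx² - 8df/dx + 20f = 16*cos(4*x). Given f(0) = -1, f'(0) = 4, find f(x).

f = -44*cos(4*x)/185 - 32*sin(4*x)/185 - 141*cos(2*x)*exp(x)/185 + 1009*exp(x)*sin(2*x)/370

Divide through by 4: f'' - 2f' + 5f = 4*cos(4*x).
Characteristic equation r² - 2r + 5 = 0 has discriminant (-2)² - 4·(5) = -16 < 0, so r = 1 ± 2i.
Hence f_h = C1*cos(2*x)*exp(x) + C2*exp(x)*sin(2*x).
Try f_p = A*cos(4*x) + B*sin(4*x). Substituting and equating the coefficients of cos(4x) and sin(4x) gives A = -44/185, B = -32/185, so f_p = -44*cos(4*x)/185 - 32*sin(4*x)/185.
General solution: f = -44*cos(4*x)/185 - 32*sin(4*x)/185 + C1*cos(2*x)*exp(x) + C2*exp(x)*sin(2*x).
Apply the initial conditions: f(0) = -44/185 + C1 = -1 and f'(0) = -128/185 + C1 + 2*C2 = 4. Solving gives C1 = -141/185, C2 = 1009/370.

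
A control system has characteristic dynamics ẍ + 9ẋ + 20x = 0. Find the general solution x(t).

Characteristic equation r² + 9r + 20 = 0 factors as (r + 5)(r + 4) = 0, so r = -5, -4.
Hence x_h = C1*exp(-5*t) + C2*exp(-4*t).

x = C1*exp(-5*t) + C2*exp(-4*t)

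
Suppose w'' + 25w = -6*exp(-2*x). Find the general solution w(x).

w = -6*exp(-2*x)/29 + C1*cos(5*x) + C2*sin(5*x)

Characteristic equation r² + 25 = 0 has discriminant (0)² - 4·(25) = -100 < 0, so r = ± 5i.
Hence w_h = C1*cos(5*x) + C2*sin(5*x).
Try w_p = A*exp(-2*x). Substituting into the equation and dividing by exp(-2*x) gives A = -6/29, so w_p = -6*exp(-2*x)/29.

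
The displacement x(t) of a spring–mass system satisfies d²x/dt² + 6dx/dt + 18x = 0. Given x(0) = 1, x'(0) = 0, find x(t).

x = cos(3*t)*exp(-3*t) + exp(-3*t)*sin(3*t)

Characteristic equation r² + 6r + 18 = 0 has discriminant (6)² - 4·(18) = -36 < 0, so r = -3 ± 3i.
Hence x_h = C1*cos(3*t)*exp(-3*t) + C2*exp(-3*t)*sin(3*t).
Apply the initial conditions: x(0) = C1 = 1 and x'(0) = -3*C1 + 3*C2 = 0. Solving gives C1 = 1, C2 = 1.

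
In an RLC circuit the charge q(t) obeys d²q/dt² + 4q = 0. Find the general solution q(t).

Characteristic equation r² + 4 = 0 has discriminant (0)² - 4·(4) = -16 < 0, so r = ± 2i.
Hence q_h = C1*cos(2*t) + C2*sin(2*t).

q = C1*cos(2*t) + C2*sin(2*t)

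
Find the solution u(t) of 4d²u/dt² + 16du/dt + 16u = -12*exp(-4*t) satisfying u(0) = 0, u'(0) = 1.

Divide through by 4: u'' + 4u' + 4u = -3*exp(-4*t).
Characteristic equation r² + 4r + 4 = 0 has discriminant (4)² - 4·(4) = 0, so r = -2 is a repeated root.
Hence u_h = (C1 + C2*t)*exp(-2*t).
Try u_p = A*exp(-4*t). Substituting into the equation and dividing by exp(-4*t) gives A = -3/4, so u_p = -3*exp(-4*t)/4.
General solution: u = -3*exp(-4*t)/4 + C1*exp(-2*t) + C2*t*exp(-2*t).
Apply the initial conditions: u(0) = -3/4 + C1 = 0 and u'(0) = 3 + C2 - 2*C1 = 1. Solving gives C1 = 3/4, C2 = -1/2.

u = -3*exp(-4*t)/4 + 3*exp(-2*t)/4 - t*exp(-2*t)/2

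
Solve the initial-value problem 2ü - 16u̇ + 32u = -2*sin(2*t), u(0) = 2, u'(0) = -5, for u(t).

u = -3*sin(2*t)/100 - cos(2*t)/25 + 51*exp(4*t)/25 - 131*t*exp(4*t)/10

Divide through by 2: u'' - 8u' + 16u = -sin(2*t).
Characteristic equation r² - 8r + 16 = 0 has discriminant (-8)² - 4·(16) = 0, so r = 4 is a repeated root.
Hence u_h = (C1 + C2*t)*exp(4*t).
Try u_p = A*cos(2*t) + B*sin(2*t). Substituting and equating the coefficients of cos(2t) and sin(2t) gives A = -1/25, B = -3/100, so u_p = -3*sin(2*t)/100 - cos(2*t)/25.
General solution: u = -3*sin(2*t)/100 - cos(2*t)/25 + C1*exp(4*t) + C2*t*exp(4*t).
Apply the initial conditions: u(0) = -1/25 + C1 = 2 and u'(0) = -3/50 + C2 + 4*C1 = -5. Solving gives C1 = 51/25, C2 = -131/10.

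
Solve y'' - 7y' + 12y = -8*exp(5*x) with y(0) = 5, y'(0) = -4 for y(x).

y = -11*exp(4*x) - 4*exp(5*x) + 20*exp(3*x)

Characteristic equation r² - 7r + 12 = 0 factors as (r - 3)(r - 4) = 0, so r = 3, 4.
Hence y_h = C1*exp(3*x) + C2*exp(4*x).
Try y_p = A*exp(5*x). Substituting into the equation and dividing by exp(5*x) gives A = -4, so y_p = -4*exp(5*x).
General solution: y = -4*exp(5*x) + C1*exp(3*x) + C2*exp(4*x).
Apply the initial conditions: y(0) = -4 + C1 + C2 = 5 and y'(0) = -20 + 3*C1 + 4*C2 = -4. Solving gives C1 = 20, C2 = -11.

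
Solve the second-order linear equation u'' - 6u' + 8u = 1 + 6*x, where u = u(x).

u = 11/16 + 3*x/4 + C1*exp(2*x) + C2*exp(4*x)

Characteristic equation r² - 6r + 8 = 0 factors as (r - 2)(r - 4) = 0, so r = 2, 4.
Hence u_h = C1*exp(2*x) + C2*exp(4*x).
For the particular solution try u_p = A0 + A1*x. Substituting and matching coefficients of each power of x gives A0 = 11/16, A1 = 3/4, so u_p = 11/16 + 3*x/4.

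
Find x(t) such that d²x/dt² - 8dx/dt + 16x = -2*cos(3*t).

x = -14*cos(3*t)/625 + 48*sin(3*t)/625 + C1*exp(4*t) + C2*t*exp(4*t)

Characteristic equation r² - 8r + 16 = 0 has discriminant (-8)² - 4·(16) = 0, so r = 4 is a repeated root.
Hence x_h = (C1 + C2*t)*exp(4*t).
Try x_p = A*cos(3*t) + B*sin(3*t). Substituting and equating the coefficients of cos(3t) and sin(3t) gives A = -14/625, B = 48/625, so x_p = -14*cos(3*t)/625 + 48*sin(3*t)/625.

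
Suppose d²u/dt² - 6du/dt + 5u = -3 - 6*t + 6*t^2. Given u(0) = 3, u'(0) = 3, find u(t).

u = 117/125 - 93*exp(5*t)/500 + 6*t**2/5 + 9*exp(t)/4 + 42*t/25

Characteristic equation r² - 6r + 5 = 0 factors as (r - 1)(r - 5) = 0, so r = 1, 5.
Hence u_h = C1*exp(t) + C2*exp(5*t).
For the particular solution try u_p = A0 + A1*t + A2*t^2. Substituting and matching coefficients of each power of t gives A0 = 117/125, A1 = 42/25, A2 = 6/5, so u_p = 117/125 + 6*t^2/5 + 42*t/25.
General solution: u = 117/125 + 6*t^2/5 + 42*t/25 + C1*exp(t) + C2*exp(5*t).
Apply the initial conditions: u(0) = 117/125 + C1 + C2 = 3 and u'(0) = 42/25 + C1 + 5*C2 = 3. Solving gives C1 = 9/4, C2 = -93/500.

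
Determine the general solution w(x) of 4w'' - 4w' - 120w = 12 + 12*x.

w = -29/300 - x/10 + C1*exp(6*x) + C2*exp(-5*x)

Divide through by 4: w'' - w' - 30w = 3 + 3*x.
Characteristic equation r² - r - 30 = 0 factors as (r - 6)(r + 5) = 0, so r = 6, -5.
Hence w_h = C1*exp(6*x) + C2*exp(-5*x).
For the particular solution try w_p = A0 + A1*x. Substituting and matching coefficients of each power of x gives A0 = -29/300, A1 = -1/10, so w_p = -29/300 - x/10.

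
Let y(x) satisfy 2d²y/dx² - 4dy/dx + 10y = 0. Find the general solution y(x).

Divide through by 2: y'' - 2y' + 5y = 0.
Characteristic equation r² - 2r + 5 = 0 has discriminant (-2)² - 4·(5) = -16 < 0, so r = 1 ± 2i.
Hence y_h = C1*cos(2*x)*exp(x) + C2*exp(x)*sin(2*x).

y = C1*cos(2*x)*exp(x) + C2*exp(x)*sin(2*x)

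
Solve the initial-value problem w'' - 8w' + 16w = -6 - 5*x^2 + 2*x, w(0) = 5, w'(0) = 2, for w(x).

Characteristic equation r² - 8r + 16 = 0 has discriminant (-8)² - 4·(16) = 0, so r = 4 is a repeated root.
Hence w_h = (C1 + C2*x)*exp(4*x).
For the particular solution try w_p = A0 + A1*x + A2*x^2. Substituting and matching coefficients of each power of x gives A0 = -55/128, A1 = -3/16, A2 = -5/16, so w_p = -55/128 - 5*x^2/16 - 3*x/16.
General solution: w = -55/128 - 5*x^2/16 - 3*x/16 + C1*exp(4*x) + C2*x*exp(4*x).
Apply the initial conditions: w(0) = -55/128 + C1 = 5 and w'(0) = -3/16 + C2 + 4*C1 = 2. Solving gives C1 = 695/128, C2 = -625/32.

w = -55/128 - 5*x**2/16 - 3*x/16 + 695*exp(4*x)/128 - 625*x*exp(4*x)/32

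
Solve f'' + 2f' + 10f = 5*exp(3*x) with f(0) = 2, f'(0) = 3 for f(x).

f = exp(3*x)/5 + 7*exp(-x)*sin(3*x)/5 + 9*cos(3*x)*exp(-x)/5

Characteristic equation r² + 2r + 10 = 0 has discriminant (2)² - 4·(10) = -36 < 0, so r = -1 ± 3i.
Hence f_h = C1*cos(3*x)*exp(-x) + C2*exp(-x)*sin(3*x).
Try f_p = A*exp(3*x). Substituting into the equation and dividing by exp(3*x) gives A = 1/5, so f_p = exp(3*x)/5.
General solution: f = exp(3*x)/5 + C1*cos(3*x)*exp(-x) + C2*exp(-x)*sin(3*x).
Apply the initial conditions: f(0) = 1/5 + C1 = 2 and f'(0) = 3/5 - C1 + 3*C2 = 3. Solving gives C1 = 9/5, C2 = 7/5.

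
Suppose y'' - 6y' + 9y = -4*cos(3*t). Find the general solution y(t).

y = 2*sin(3*t)/9 + C1*exp(3*t) + C2*t*exp(3*t)

Characteristic equation r² - 6r + 9 = 0 has discriminant (-6)² - 4·(9) = 0, so r = 3 is a repeated root.
Hence y_h = (C1 + C2*t)*exp(3*t).
Try y_p = A*cos(3*t) + B*sin(3*t). Substituting and equating the coefficients of cos(3t) and sin(3t) gives A = 0, B = 2/9, so y_p = 2*sin(3*t)/9.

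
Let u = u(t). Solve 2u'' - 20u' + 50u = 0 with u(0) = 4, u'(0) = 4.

u = 4*exp(5*t) - 16*t*exp(5*t)

Divide through by 2: u'' - 10u' + 25u = 0.
Characteristic equation r² - 10r + 25 = 0 has discriminant (-10)² - 4·(25) = 0, so r = 5 is a repeated root.
Hence u_h = (C1 + C2*t)*exp(5*t).
Apply the initial conditions: u(0) = C1 = 4 and u'(0) = C2 + 5*C1 = 4. Solving gives C1 = 4, C2 = -16.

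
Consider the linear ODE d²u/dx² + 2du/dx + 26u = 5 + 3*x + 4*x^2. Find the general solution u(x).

u = 381/2197 + 2*x**2/13 + 31*x/338 + C1*cos(5*x)*exp(-x) + C2*exp(-x)*sin(5*x)

Characteristic equation r² + 2r + 26 = 0 has discriminant (2)² - 4·(26) = -100 < 0, so r = -1 ± 5i.
Hence u_h = C1*cos(5*x)*exp(-x) + C2*exp(-x)*sin(5*x).
For the particular solution try u_p = A0 + A1*x + A2*x^2. Substituting and matching coefficients of each power of x gives A0 = 381/2197, A1 = 31/338, A2 = 2/13, so u_p = 381/2197 + 2*x^2/13 + 31*x/338.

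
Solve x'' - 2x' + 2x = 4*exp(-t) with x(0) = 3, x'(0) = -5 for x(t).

Characteristic equation r² - 2r + 2 = 0 has discriminant (-2)² - 4·(2) = -4 < 0, so r = 1 ± i.
Hence x_h = C1*cos(t)*exp(t) + C2*exp(t)*sin(t).
Try x_p = A*exp(-t). Substituting into the equation and dividing by exp(-t) gives A = 4/5, so x_p = 4*exp(-t)/5.
General solution: x = 4*exp(-t)/5 + C1*cos(t)*exp(t) + C2*exp(t)*sin(t).
Apply the initial conditions: x(0) = 4/5 + C1 = 3 and x'(0) = -4/5 + C1 + C2 = -5. Solving gives C1 = 11/5, C2 = -32/5.

x = 4*exp(-t)/5 - 32*exp(t)*sin(t)/5 + 11*cos(t)*exp(t)/5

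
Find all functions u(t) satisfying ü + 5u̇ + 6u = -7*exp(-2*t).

Characteristic equation r² + 5r + 6 = 0 factors as (r + 3)(r + 2) = 0, so r = -3, -2.
Hence u_h = C1*exp(-3*t) + C2*exp(-2*t).
Since exp(-2*t) solves the homogeneous equation (r = -2 is a root of multiplicity 1), multiply the trial by t. Try u_p = A*t*exp(-2*t). Substituting into the equation and dividing by exp(-2*t) gives A = -7, so u_p = -7*t*exp(-2*t).

u = C1*exp(-3*t) + C2*exp(-2*t) - 7*t*exp(-2*t)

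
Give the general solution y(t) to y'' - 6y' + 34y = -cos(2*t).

Characteristic equation r² - 6r + 34 = 0 has discriminant (-6)² - 4·(34) = -100 < 0, so r = 3 ± 5i.
Hence y_h = C1*cos(5*t)*exp(3*t) + C2*exp(3*t)*sin(5*t).
Try y_p = A*cos(2*t) + B*sin(2*t). Substituting and equating the coefficients of cos(2t) and sin(2t) gives A = -5/174, B = 1/87, so y_p = -5*cos(2*t)/174 + sin(2*t)/87.

y = -5*cos(2*t)/174 + sin(2*t)/87 + C1*cos(5*t)*exp(3*t) + C2*exp(3*t)*sin(5*t)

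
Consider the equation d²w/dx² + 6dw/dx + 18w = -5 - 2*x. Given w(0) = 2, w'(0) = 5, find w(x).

Characteristic equation r² + 6r + 18 = 0 has discriminant (6)² - 4·(18) = -36 < 0, so r = -3 ± 3i.
Hence w_h = C1*cos(3*x)*exp(-3*x) + C2*exp(-3*x)*sin(3*x).
For the particular solution try w_p = A0 + A1*x. Substituting and matching coefficients of each power of x gives A0 = -13/54, A1 = -1/9, so w_p = -13/54 - x/9.
General solution: w = -13/54 - x/9 + C1*cos(3*x)*exp(-3*x) + C2*exp(-3*x)*sin(3*x).
Apply the initial conditions: w(0) = -13/54 + C1 = 2 and w'(0) = -1/9 - 3*C1 + 3*C2 = 5. Solving gives C1 = 121/54, C2 = 71/18.

w = -13/54 - x/9 + 71*exp(-3*x)*sin(3*x)/18 + 121*cos(3*x)*exp(-3*x)/54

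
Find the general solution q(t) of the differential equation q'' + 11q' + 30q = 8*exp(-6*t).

Characteristic equation r² + 11r + 30 = 0 factors as (r + 5)(r + 6) = 0, so r = -5, -6.
Hence q_h = C1*exp(-5*t) + C2*exp(-6*t).
Since exp(-6*t) solves the homogeneous equation (r = -6 is a root of multiplicity 1), multiply the trial by t. Try q_p = A*t*exp(-6*t). Substituting into the equation and dividing by exp(-6*t) gives A = -8, so q_p = -8*t*exp(-6*t).

q = C1*exp(-5*t) + C2*exp(-6*t) - 8*t*exp(-6*t)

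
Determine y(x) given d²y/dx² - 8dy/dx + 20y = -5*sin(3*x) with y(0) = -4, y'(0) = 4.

y = -120*cos(3*x)/697 - 55*sin(3*x)/697 - 2668*cos(2*x)*exp(4*x)/697 + 13625*exp(4*x)*sin(2*x)/1394

Characteristic equation r² - 8r + 20 = 0 has discriminant (-8)² - 4·(20) = -16 < 0, so r = 4 ± 2i.
Hence y_h = C1*cos(2*x)*exp(4*x) + C2*exp(4*x)*sin(2*x).
Try y_p = A*cos(3*x) + B*sin(3*x). Substituting and equating the coefficients of cos(3x) and sin(3x) gives A = -120/697, B = -55/697, so y_p = -120*cos(3*x)/697 - 55*sin(3*x)/697.
General solution: y = -120*cos(3*x)/697 - 55*sin(3*x)/697 + C1*cos(2*x)*exp(4*x) + C2*exp(4*x)*sin(2*x).
Apply the initial conditions: y(0) = -120/697 + C1 = -4 and y'(0) = -165/697 + 2*C2 + 4*C1 = 4. Solving gives C1 = -2668/697, C2 = 13625/1394.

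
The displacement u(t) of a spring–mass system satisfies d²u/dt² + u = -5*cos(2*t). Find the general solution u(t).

u = 5*cos(2*t)/3 + C1*cos(t) + C2*sin(t)

Characteristic equation r² + 1 = 0 has discriminant (0)² - 4·(1) = -4 < 0, so r = ± i.
Hence u_h = C1*cos(t) + C2*sin(t).
Try u_p = A*cos(2*t) + B*sin(2*t). Substituting and equating the coefficients of cos(2t) and sin(2t) gives A = 5/3, B = 0, so u_p = 5*cos(2*t)/3.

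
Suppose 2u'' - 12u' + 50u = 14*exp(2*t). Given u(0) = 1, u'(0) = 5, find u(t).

Divide through by 2: u'' - 6u' + 25u = 7*exp(2*t).
Characteristic equation r² - 6r + 25 = 0 has discriminant (-6)² - 4·(25) = -64 < 0, so r = 3 ± 4i.
Hence u_h = C1*cos(4*t)*exp(3*t) + C2*exp(3*t)*sin(4*t).
Try u_p = A*exp(2*t). Substituting into the equation and dividing by exp(2*t) gives A = 7/17, so u_p = 7*exp(2*t)/17.
General solution: u = 7*exp(2*t)/17 + C1*cos(4*t)*exp(3*t) + C2*exp(3*t)*sin(4*t).
Apply the initial conditions: u(0) = 7/17 + C1 = 1 and u'(0) = 14/17 + 3*C1 + 4*C2 = 5. Solving gives C1 = 10/17, C2 = 41/68.

u = 7*exp(2*t)/17 + 10*cos(4*t)*exp(3*t)/17 + 41*exp(3*t)*sin(4*t)/68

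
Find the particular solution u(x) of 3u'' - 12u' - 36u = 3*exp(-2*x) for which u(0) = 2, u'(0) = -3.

Divide through by 3: u'' - 4u' - 12u = exp(-2*x).
Characteristic equation r² - 4r - 12 = 0 factors as (r - 6)(r + 2) = 0, so r = 6, -2.
Hence u_h = C1*exp(6*x) + C2*exp(-2*x).
Since exp(-2*x) solves the homogeneous equation (r = -2 is a root of multiplicity 1), multiply the trial by x. Try u_p = A*x*exp(-2*x). Substituting into the equation and dividing by exp(-2*x) gives A = -1/8, so u_p = -x*exp(-2*x)/8.
General solution: u = C1*exp(6*x) + C2*exp(-2*x) - x*exp(-2*x)/8.
Apply the initial conditions: u(0) = C1 + C2 = 2 and u'(0) = -1/8 - 2*C2 + 6*C1 = -3. Solving gives C1 = 9/64, C2 = 119/64.

u = 9*exp(6*x)/64 + 119*exp(-2*x)/64 - x*exp(-2*x)/8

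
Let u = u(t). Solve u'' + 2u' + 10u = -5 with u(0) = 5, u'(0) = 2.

Characteristic equation r² + 2r + 10 = 0 has discriminant (2)² - 4·(10) = -36 < 0, so r = -1 ± 3i.
Hence u_h = C1*cos(3*t)*exp(-t) + C2*exp(-t)*sin(3*t).
For the particular solution try u_p = A0. Substituting and matching coefficients of each power of t gives A0 = -1/2, so u_p = -1/2.
General solution: u = -1/2 + C1*cos(3*t)*exp(-t) + C2*exp(-t)*sin(3*t).
Apply the initial conditions: u(0) = -1/2 + C1 = 5 and u'(0) = -C1 + 3*C2 = 2. Solving gives C1 = 11/2, C2 = 5/2.

u = -1/2 + 5*exp(-t)*sin(3*t)/2 + 11*cos(3*t)*exp(-t)/2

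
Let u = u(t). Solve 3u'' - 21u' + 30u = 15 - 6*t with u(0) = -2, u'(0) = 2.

Divide through by 3: u'' - 7u' + 10u = 5 - 2*t.
Characteristic equation r² - 7r + 10 = 0 factors as (r - 2)(r - 5) = 0, so r = 2, 5.
Hence u_h = C1*exp(2*t) + C2*exp(5*t).
For the particular solution try u_p = A0 + A1*t. Substituting and matching coefficients of each power of t gives A0 = 9/25, A1 = -1/5, so u_p = 9/25 - t/5.
General solution: u = 9/25 - t/5 + C1*exp(2*t) + C2*exp(5*t).
Apply the initial conditions: u(0) = 9/25 + C1 + C2 = -2 and u'(0) = -1/5 + 2*C1 + 5*C2 = 2. Solving gives C1 = -14/3, C2 = 173/75.

u = 9/25 - 14*exp(2*t)/3 - t/5 + 173*exp(5*t)/75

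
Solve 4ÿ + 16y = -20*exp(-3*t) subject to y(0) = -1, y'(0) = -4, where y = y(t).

Divide through by 4: y'' + 4y = -5*exp(-3*t).
Characteristic equation r² + 4 = 0 has discriminant (0)² - 4·(4) = -16 < 0, so r = ± 2i.
Hence y_h = C1*cos(2*t) + C2*sin(2*t).
Try y_p = A*exp(-3*t). Substituting into the equation and dividing by exp(-3*t) gives A = -5/13, so y_p = -5*exp(-3*t)/13.
General solution: y = -5*exp(-3*t)/13 + C1*cos(2*t) + C2*sin(2*t).
Apply the initial conditions: y(0) = -5/13 + C1 = -1 and y'(0) = 15/13 + 2*C2 = -4. Solving gives C1 = -8/13, C2 = -67/26.

y = -67*sin(2*t)/26 - 8*cos(2*t)/13 - 5*exp(-3*t)/13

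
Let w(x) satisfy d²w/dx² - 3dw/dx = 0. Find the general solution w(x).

w = C2 + C1*exp(3*x)

Characteristic equation r² - 3r = 0 factors as (r - 3)r = 0, so r = 3, 0.
Hence w_h = C1*exp(3*x) + C2.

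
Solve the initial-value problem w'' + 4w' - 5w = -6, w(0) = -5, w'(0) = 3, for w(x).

w = 6/5 - 23*exp(-5*x)/15 - 14*exp(x)/3

Characteristic equation r² + 4r - 5 = 0 factors as (r - 1)(r + 5) = 0, so r = 1, -5.
Hence w_h = C1*exp(x) + C2*exp(-5*x).
For the particular solution try w_p = A0. Substituting and matching coefficients of each power of x gives A0 = 6/5, so w_p = 6/5.
General solution: w = 6/5 + C1*exp(x) + C2*exp(-5*x).
Apply the initial conditions: w(0) = 6/5 + C1 + C2 = -5 and w'(0) = C1 - 5*C2 = 3. Solving gives C1 = -14/3, C2 = -23/15.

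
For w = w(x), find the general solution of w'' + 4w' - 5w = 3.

w = -3/5 + C1*exp(-5*x) + C2*exp(x)

Characteristic equation r² + 4r - 5 = 0 factors as (r + 5)(r - 1) = 0, so r = -5, 1.
Hence w_h = C1*exp(-5*x) + C2*exp(x).
For the particular solution try w_p = A0. Substituting and matching coefficients of each power of x gives A0 = -3/5, so w_p = -3/5.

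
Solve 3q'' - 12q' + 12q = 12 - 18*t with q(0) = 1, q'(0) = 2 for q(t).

q = -1/2 - 3*t/2 + 3*exp(2*t)/2 + t*exp(2*t)/2

Divide through by 3: q'' - 4q' + 4q = 4 - 6*t.
Characteristic equation r² - 4r + 4 = 0 has discriminant (-4)² - 4·(4) = 0, so r = 2 is a repeated root.
Hence q_h = (C1 + C2*t)*exp(2*t).
For the particular solution try q_p = A0 + A1*t. Substituting and matching coefficients of each power of t gives A0 = -1/2, A1 = -3/2, so q_p = -1/2 - 3*t/2.
General solution: q = -1/2 - 3*t/2 + C1*exp(2*t) + C2*t*exp(2*t).
Apply the initial conditions: q(0) = -1/2 + C1 = 1 and q'(0) = -3/2 + C2 + 2*C1 = 2. Solving gives C1 = 3/2, C2 = 1/2.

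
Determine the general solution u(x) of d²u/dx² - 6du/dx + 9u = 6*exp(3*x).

u = C1*exp(3*x) + 3*x**2*exp(3*x) + C2*x*exp(3*x)

Characteristic equation r² - 6r + 9 = 0 has discriminant (-6)² - 4·(9) = 0, so r = 3 is a repeated root.
Hence u_h = (C1 + C2*x)*exp(3*x).
Since exp(3*x) solves the homogeneous equation (r = 3 is a root of multiplicity 2), multiply the trial by x^2. Try u_p = A*x^2*exp(3*x). Substituting into the equation and dividing by exp(3*x) gives A = 3, so u_p = 3*x^2*exp(3*x).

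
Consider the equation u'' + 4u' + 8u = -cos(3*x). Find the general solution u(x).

u = -12*sin(3*x)/145 + cos(3*x)/145 + C1*cos(2*x)*exp(-2*x) + C2*exp(-2*x)*sin(2*x)

Characteristic equation r² + 4r + 8 = 0 has discriminant (4)² - 4·(8) = -16 < 0, so r = -2 ± 2i.
Hence u_h = C1*cos(2*x)*exp(-2*x) + C2*exp(-2*x)*sin(2*x).
Try u_p = A*cos(3*x) + B*sin(3*x). Substituting and equating the coefficients of cos(3x) and sin(3x) gives A = 1/145, B = -12/145, so u_p = -12*sin(3*x)/145 + cos(3*x)/145.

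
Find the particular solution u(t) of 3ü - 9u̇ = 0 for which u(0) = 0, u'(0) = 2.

Divide through by 3: u'' - 3u' = 0.
Characteristic equation r² - 3r = 0 factors as (r - 3)r = 0, so r = 3, 0.
Hence u_h = C1*exp(3*t) + C2.
Apply the initial conditions: u(0) = C1 + C2 = 0 and u'(0) = 3*C1 = 2. Solving gives C1 = 2/3, C2 = -2/3.

u = -2/3 + 2*exp(3*t)/3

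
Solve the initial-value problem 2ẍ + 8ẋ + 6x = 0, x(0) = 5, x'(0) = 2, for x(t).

Divide through by 2: x'' + 4x' + 3x = 0.
Characteristic equation r² + 4r + 3 = 0 factors as (r + 3)(r + 1) = 0, so r = -3, -1.
Hence x_h = C1*exp(-3*t) + C2*exp(-t).
Apply the initial conditions: x(0) = C1 + C2 = 5 and x'(0) = -C2 - 3*C1 = 2. Solving gives C1 = -7/2, C2 = 17/2.

x = -7*exp(-3*t)/2 + 17*exp(-t)/2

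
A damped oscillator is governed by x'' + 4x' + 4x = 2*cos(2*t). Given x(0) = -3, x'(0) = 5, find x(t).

Characteristic equation r² + 4r + 4 = 0 has discriminant (4)² - 4·(4) = 0, so r = -2 is a repeated root.
Hence x_h = (C1 + C2*t)*exp(-2*t).
Try x_p = A*cos(2*t) + B*sin(2*t). Substituting and equating the coefficients of cos(2t) and sin(2t) gives A = 0, B = 1/4, so x_p = sin(2*t)/4.
General solution: x = sin(2*t)/4 + C1*exp(-2*t) + C2*t*exp(-2*t).
Apply the initial conditions: x(0) = C1 = -3 and x'(0) = 1/2 + C2 - 2*C1 = 5. Solving gives C1 = -3, C2 = -3/2.

x = -3*exp(-2*t) + sin(2*t)/4 - 3*t*exp(-2*t)/2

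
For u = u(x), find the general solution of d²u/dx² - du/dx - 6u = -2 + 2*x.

u = 7/18 - x/3 + C1*exp(-2*x) + C2*exp(3*x)

Characteristic equation r² - r - 6 = 0 factors as (r + 2)(r - 3) = 0, so r = -2, 3.
Hence u_h = C1*exp(-2*x) + C2*exp(3*x).
For the particular solution try u_p = A0 + A1*x. Substituting and matching coefficients of each power of x gives A0 = 7/18, A1 = -1/3, so u_p = 7/18 - x/3.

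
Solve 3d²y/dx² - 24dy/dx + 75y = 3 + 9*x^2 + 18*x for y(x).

y = 2059/15625 + 3*x**2/25 + 198*x/625 + C1*cos(3*x)*exp(4*x) + C2*exp(4*x)*sin(3*x)

Divide through by 3: y'' - 8y' + 25y = 1 + 3*x^2 + 6*x.
Characteristic equation r² - 8r + 25 = 0 has discriminant (-8)² - 4·(25) = -36 < 0, so r = 4 ± 3i.
Hence y_h = C1*cos(3*x)*exp(4*x) + C2*exp(4*x)*sin(3*x).
For the particular solution try y_p = A0 + A1*x + A2*x^2. Substituting and matching coefficients of each power of x gives A0 = 2059/15625, A1 = 198/625, A2 = 3/25, so y_p = 2059/15625 + 3*x^2/25 + 198*x/625.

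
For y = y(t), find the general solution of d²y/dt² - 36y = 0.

Characteristic equation r² - 36 = 0 factors as (r - 6)(r + 6) = 0, so r = 6, -6.
Hence y_h = C1*exp(6*t) + C2*exp(-6*t).

y = C1*exp(6*t) + C2*exp(-6*t)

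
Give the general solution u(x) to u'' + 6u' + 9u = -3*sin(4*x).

Characteristic equation r² + 6r + 9 = 0 has discriminant (6)² - 4·(9) = 0, so r = -3 is a repeated root.
Hence u_h = (C1 + C2*x)*exp(-3*x).
Try u_p = A*cos(4*x) + B*sin(4*x). Substituting and equating the coefficients of cos(4x) and sin(4x) gives A = 72/625, B = 21/625, so u_p = 21*sin(4*x)/625 + 72*cos(4*x)/625.

u = 21*sin(4*x)/625 + 72*cos(4*x)/625 + C1*exp(-3*x) + C2*x*exp(-3*x)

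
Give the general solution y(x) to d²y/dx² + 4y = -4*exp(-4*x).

Characteristic equation r² + 4 = 0 has discriminant (0)² - 4·(4) = -16 < 0, so r = ± 2i.
Hence y_h = C1*cos(2*x) + C2*sin(2*x).
Try y_p = A*exp(-4*x). Substituting into the equation and dividing by exp(-4*x) gives A = -1/5, so y_p = -exp(-4*x)/5.

y = -exp(-4*x)/5 + C1*cos(2*x) + C2*sin(2*x)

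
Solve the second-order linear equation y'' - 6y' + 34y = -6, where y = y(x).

Characteristic equation r² - 6r + 34 = 0 has discriminant (-6)² - 4·(34) = -100 < 0, so r = 3 ± 5i.
Hence y_h = C1*cos(5*x)*exp(3*x) + C2*exp(3*x)*sin(5*x).
For the particular solution try y_p = A0. Substituting and matching coefficients of each power of x gives A0 = -3/17, so y_p = -3/17.

y = -3/17 + C1*cos(5*x)*exp(3*x) + C2*exp(3*x)*sin(5*x)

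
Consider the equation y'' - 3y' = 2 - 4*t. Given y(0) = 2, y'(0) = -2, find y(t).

Characteristic equation r² - 3r = 0 factors as (r - 3)r = 0, so r = 3, 0.
Hence y_h = C1*exp(3*t) + C2.
Since 0 is a characteristic root (multiplicity 1), multiply the polynomial trial by t: try y_p = t*(A0 + A1*t). Substituting and matching coefficients of each power of t gives A0 = -2/9, A1 = 2/3, so y_p = -2*t/9 + 2*t^2/3.
General solution: y = C2 - 2*t/9 + 2*t^2/3 + C1*exp(3*t).
Apply the initial conditions: y(0) = C1 + C2 = 2 and y'(0) = -2/9 + 3*C1 = -2. Solving gives C1 = -16/27, C2 = 70/27.

y = 70/27 - 16*exp(3*t)/27 - 2*t/9 + 2*t**2/3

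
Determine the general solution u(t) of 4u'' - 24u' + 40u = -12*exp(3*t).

u = -3*exp(3*t) + C1*cos(t)*exp(3*t) + C2*exp(3*t)*sin(t)

Divide through by 4: u'' - 6u' + 10u = -3*exp(3*t).
Characteristic equation r² - 6r + 10 = 0 has discriminant (-6)² - 4·(10) = -4 < 0, so r = 3 ± i.
Hence u_h = C1*cos(t)*exp(3*t) + C2*exp(3*t)*sin(t).
Try u_p = A*exp(3*t). Substituting into the equation and dividing by exp(3*t) gives A = -3, so u_p = -3*exp(3*t).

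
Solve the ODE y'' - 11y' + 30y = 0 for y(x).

y = C1*exp(5*x) + C2*exp(6*x)

Characteristic equation r² - 11r + 30 = 0 factors as (r - 5)(r - 6) = 0, so r = 5, 6.
Hence y_h = C1*exp(5*x) + C2*exp(6*x).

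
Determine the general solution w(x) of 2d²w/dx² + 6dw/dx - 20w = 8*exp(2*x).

w = C1*exp(-5*x) + C2*exp(2*x) + 4*x*exp(2*x)/7

Divide through by 2: w'' + 3w' - 10w = 4*exp(2*x).
Characteristic equation r² + 3r - 10 = 0 factors as (r + 5)(r - 2) = 0, so r = -5, 2.
Hence w_h = C1*exp(-5*x) + C2*exp(2*x).
Since exp(2*x) solves the homogeneous equation (r = 2 is a root of multiplicity 1), multiply the trial by x. Try w_p = A*x*exp(2*x). Substituting into the equation and dividing by exp(2*x) gives A = 4/7, so w_p = 4*x*exp(2*x)/7.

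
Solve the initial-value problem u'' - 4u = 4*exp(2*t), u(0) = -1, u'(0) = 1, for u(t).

u = -exp(-2*t)/2 - exp(2*t)/2 + t*exp(2*t)

Characteristic equation r² - 4 = 0 factors as (r - 2)(r + 2) = 0, so r = 2, -2.
Hence u_h = C1*exp(2*t) + C2*exp(-2*t).
Since exp(2*t) solves the homogeneous equation (r = 2 is a root of multiplicity 1), multiply the trial by t. Try u_p = A*t*exp(2*t). Substituting into the equation and dividing by exp(2*t) gives A = 1, so u_p = t*exp(2*t).
General solution: u = C1*exp(2*t) + C2*exp(-2*t) + t*exp(2*t).
Apply the initial conditions: u(0) = C1 + C2 = -1 and u'(0) = 1 - 2*C2 + 2*C1 = 1. Solving gives C1 = -1/2, C2 = -1/2.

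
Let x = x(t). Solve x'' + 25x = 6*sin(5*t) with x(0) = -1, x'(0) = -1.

x = -cos(5*t) - 2*sin(5*t)/25 - 3*t*cos(5*t)/5

Characteristic equation r² + 25 = 0 has discriminant (0)² - 4·(25) = -100 < 0, so r = ± 5i.
Hence x_h = C1*cos(5*t) + C2*sin(5*t).
Since ±5i are characteristic roots, multiply the trial by t. Try x_p = t*(A*cos(5*t) + B*sin(5*t)). Substituting and equating the coefficients of cos(5t) and sin(5t) gives A = -3/5, B = 0, so x_p = -3*t*cos(5*t)/5.
General solution: x = C1*cos(5*t) + C2*sin(5*t) - 3*t*cos(5*t)/5.
Apply the initial conditions: x(0) = C1 = -1 and x'(0) = -3/5 + 5*C2 = -1. Solving gives C1 = -1, C2 = -2/25.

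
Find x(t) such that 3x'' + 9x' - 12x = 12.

Divide through by 3: x'' + 3x' - 4x = 4.
Characteristic equation r² + 3r - 4 = 0 factors as (r + 4)(r - 1) = 0, so r = -4, 1.
Hence x_h = C1*exp(-4*t) + C2*exp(t).
For the particular solution try x_p = A0. Substituting and matching coefficients of each power of t gives A0 = -1, so x_p = -1.

x = -1 + C1*exp(-4*t) + C2*exp(t)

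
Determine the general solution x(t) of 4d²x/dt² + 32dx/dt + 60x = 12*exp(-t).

x = 3*exp(-t)/8 + C1*exp(-5*t) + C2*exp(-3*t)

Divide through by 4: x'' + 8x' + 15x = 3*exp(-t).
Characteristic equation r² + 8r + 15 = 0 factors as (r + 5)(r + 3) = 0, so r = -5, -3.
Hence x_h = C1*exp(-5*t) + C2*exp(-3*t).
Try x_p = A*exp(-t). Substituting into the equation and dividing by exp(-t) gives A = 3/8, so x_p = 3*exp(-t)/8.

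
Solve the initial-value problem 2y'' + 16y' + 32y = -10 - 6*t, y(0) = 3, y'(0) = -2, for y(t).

Divide through by 2: y'' + 8y' + 16y = -5 - 3*t.
Characteristic equation r² + 8r + 16 = 0 has discriminant (8)² - 4·(16) = 0, so r = -4 is a repeated root.
Hence y_h = (C1 + C2*t)*exp(-4*t).
For the particular solution try y_p = A0 + A1*t. Substituting and matching coefficients of each power of t gives A0 = -7/32, A1 = -3/16, so y_p = -7/32 - 3*t/16.
General solution: y = -7/32 - 3*t/16 + C1*exp(-4*t) + C2*t*exp(-4*t).
Apply the initial conditions: y(0) = -7/32 + C1 = 3 and y'(0) = -3/16 + C2 - 4*C1 = -2. Solving gives C1 = 103/32, C2 = 177/16.

y = -7/32 - 3*t/16 + 103*exp(-4*t)/32 + 177*t*exp(-4*t)/16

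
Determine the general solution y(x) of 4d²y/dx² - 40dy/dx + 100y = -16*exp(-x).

y = -exp(-x)/9 + C1*exp(5*x) + C2*x*exp(5*x)

Divide through by 4: y'' - 10y' + 25y = -4*exp(-x).
Characteristic equation r² - 10r + 25 = 0 has discriminant (-10)² - 4·(25) = 0, so r = 5 is a repeated root.
Hence y_h = (C1 + C2*x)*exp(5*x).
Try y_p = A*exp(-x). Substituting into the equation and dividing by exp(-x) gives A = -1/9, so y_p = -exp(-x)/9.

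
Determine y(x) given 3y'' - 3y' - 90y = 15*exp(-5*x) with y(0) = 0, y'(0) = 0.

Divide through by 3: y'' - y' - 30y = 5*exp(-5*x).
Characteristic equation r² - r - 30 = 0 factors as (r - 6)(r + 5) = 0, so r = 6, -5.
Hence y_h = C1*exp(6*x) + C2*exp(-5*x).
Since exp(-5*x) solves the homogeneous equation (r = -5 is a root of multiplicity 1), multiply the trial by x. Try y_p = A*x*exp(-5*x). Substituting into the equation and dividing by exp(-5*x) gives A = -5/11, so y_p = -5*x*exp(-5*x)/11.
General solution: y = C1*exp(6*x) + C2*exp(-5*x) - 5*x*exp(-5*x)/11.
Apply the initial conditions: y(0) = C1 + C2 = 0 and y'(0) = -5/11 - 5*C2 + 6*C1 = 0. Solving gives C1 = 5/121, C2 = -5/121.

y = -5*exp(-5*x)/121 + 5*exp(6*x)/121 - 5*x*exp(-5*x)/11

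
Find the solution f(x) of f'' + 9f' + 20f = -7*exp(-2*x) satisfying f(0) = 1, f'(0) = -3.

f = -10*exp(-5*x)/3 - 7*exp(-2*x)/6 + 11*exp(-4*x)/2

Characteristic equation r² + 9r + 20 = 0 factors as (r + 5)(r + 4) = 0, so r = -5, -4.
Hence f_h = C1*exp(-5*x) + C2*exp(-4*x).
Try f_p = A*exp(-2*x). Substituting into the equation and dividing by exp(-2*x) gives A = -7/6, so f_p = -7*exp(-2*x)/6.
General solution: f = -7*exp(-2*x)/6 + C1*exp(-5*x) + C2*exp(-4*x).
Apply the initial conditions: f(0) = -7/6 + C1 + C2 = 1 and f'(0) = 7/3 - 5*C1 - 4*C2 = -3. Solving gives C1 = -10/3, C2 = 11/2.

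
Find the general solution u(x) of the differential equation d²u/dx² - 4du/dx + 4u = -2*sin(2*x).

u = -cos(2*x)/4 + C1*exp(2*x) + C2*x*exp(2*x)

Characteristic equation r² - 4r + 4 = 0 has discriminant (-4)² - 4·(4) = 0, so r = 2 is a repeated root.
Hence u_h = (C1 + C2*x)*exp(2*x).
Try u_p = A*cos(2*x) + B*sin(2*x). Substituting and equating the coefficients of cos(2x) and sin(2x) gives A = -1/4, B = 0, so u_p = -cos(2*x)/4.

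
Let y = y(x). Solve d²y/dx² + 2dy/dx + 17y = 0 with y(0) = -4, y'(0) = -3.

Characteristic equation r² + 2r + 17 = 0 has discriminant (2)² - 4·(17) = -64 < 0, so r = -1 ± 4i.
Hence y_h = C1*cos(4*x)*exp(-x) + C2*exp(-x)*sin(4*x).
Apply the initial conditions: y(0) = C1 = -4 and y'(0) = -C1 + 4*C2 = -3. Solving gives C1 = -4, C2 = -7/4.

y = -4*cos(4*x)*exp(-x) - 7*exp(-x)*sin(4*x)/4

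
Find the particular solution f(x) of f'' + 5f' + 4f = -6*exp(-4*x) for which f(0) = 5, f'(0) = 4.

Characteristic equation r² + 5r + 4 = 0 factors as (r + 4)(r + 1) = 0, so r = -4, -1.
Hence f_h = C1*exp(-4*x) + C2*exp(-x).
Since exp(-4*x) solves the homogeneous equation (r = -4 is a root of multiplicity 1), multiply the trial by x. Try f_p = A*x*exp(-4*x). Substituting into the equation and dividing by exp(-4*x) gives A = 2, so f_p = 2*x*exp(-4*x).
General solution: f = C1*exp(-4*x) + C2*exp(-x) + 2*x*exp(-4*x).
Apply the initial conditions: f(0) = C1 + C2 = 5 and f'(0) = 2 - C2 - 4*C1 = 4. Solving gives C1 = -7/3, C2 = 22/3.

f = -7*exp(-4*x)/3 + 22*exp(-x)/3 + 2*x*exp(-4*x)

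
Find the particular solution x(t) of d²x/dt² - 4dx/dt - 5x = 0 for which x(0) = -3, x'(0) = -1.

x = -7*exp(-t)/3 - 2*exp(5*t)/3

Characteristic equation r² - 4r - 5 = 0 factors as (r - 5)(r + 1) = 0, so r = 5, -1.
Hence x_h = C1*exp(5*t) + C2*exp(-t).
Apply the initial conditions: x(0) = C1 + C2 = -3 and x'(0) = -C2 + 5*C1 = -1. Solving gives C1 = -2/3, C2 = -7/3.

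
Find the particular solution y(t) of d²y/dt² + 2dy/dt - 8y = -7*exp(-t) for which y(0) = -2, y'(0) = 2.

Characteristic equation r² + 2r - 8 = 0 factors as (r + 4)(r - 2) = 0, so r = -4, 2.
Hence y_h = C1*exp(-4*t) + C2*exp(2*t).
Try y_p = A*exp(-t). Substituting into the equation and dividing by exp(-t) gives A = 7/9, so y_p = 7*exp(-t)/9.
General solution: y = 7*exp(-t)/9 + C1*exp(-4*t) + C2*exp(2*t).
Apply the initial conditions: y(0) = 7/9 + C1 + C2 = -2 and y'(0) = -7/9 - 4*C1 + 2*C2 = 2. Solving gives C1 = -25/18, C2 = -25/18.

y = -25*exp(-4*t)/18 - 25*exp(2*t)/18 + 7*exp(-t)/9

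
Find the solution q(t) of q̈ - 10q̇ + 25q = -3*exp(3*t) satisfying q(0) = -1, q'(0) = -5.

q = -3*exp(3*t)/4 - exp(5*t)/4 - 3*t*exp(5*t)/2

Characteristic equation r² - 10r + 25 = 0 has discriminant (-10)² - 4·(25) = 0, so r = 5 is a repeated root.
Hence q_h = (C1 + C2*t)*exp(5*t).
Try q_p = A*exp(3*t). Substituting into the equation and dividing by exp(3*t) gives A = -3/4, so q_p = -3*exp(3*t)/4.
General solution: q = -3*exp(3*t)/4 + C1*exp(5*t) + C2*t*exp(5*t).
Apply the initial conditions: q(0) = -3/4 + C1 = -1 and q'(0) = -9/4 + C2 + 5*C1 = -5. Solving gives C1 = -1/4, C2 = -3/2.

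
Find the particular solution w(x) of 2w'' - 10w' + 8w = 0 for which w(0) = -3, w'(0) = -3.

Divide through by 2: w'' - 5w' + 4w = 0.
Characteristic equation r² - 5r + 4 = 0 factors as (r - 1)(r - 4) = 0, so r = 1, 4.
Hence w_h = C1*exp(x) + C2*exp(4*x).
Apply the initial conditions: w(0) = C1 + C2 = -3 and w'(0) = C1 + 4*C2 = -3. Solving gives C1 = -3, C2 = 0.

w = -3*exp(x)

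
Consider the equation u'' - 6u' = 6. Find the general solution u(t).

u = C2 - t + C1*exp(6*t)

Characteristic equation r² - 6r = 0 factors as (r - 6)r = 0, so r = 6, 0.
Hence u_h = C1*exp(6*t) + C2.
Since 1 solves the homogeneous equation (r = 0 is a root of multiplicity 1), multiply the trial by t. Try u_p = A*t. Substituting into the equation and dividing by 1 gives A = -1, so u_p = -t.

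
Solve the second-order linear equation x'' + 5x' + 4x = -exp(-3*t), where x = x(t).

Characteristic equation r² + 5r + 4 = 0 factors as (r + 1)(r + 4) = 0, so r = -1, -4.
Hence x_h = C1*exp(-t) + C2*exp(-4*t).
Try x_p = A*exp(-3*t). Substituting into the equation and dividing by exp(-3*t) gives A = 1/2, so x_p = exp(-3*t)/2.

x = exp(-3*t)/2 + C1*exp(-t) + C2*exp(-4*t)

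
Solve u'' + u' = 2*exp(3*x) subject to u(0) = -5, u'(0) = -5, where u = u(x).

Characteristic equation r² + r = 0 factors as (r + 1)r = 0, so r = -1, 0.
Hence u_h = C1*exp(-x) + C2.
Try u_p = A*exp(3*x). Substituting into the equation and dividing by exp(3*x) gives A = 1/6, so u_p = exp(3*x)/6.
General solution: u = C2 + exp(3*x)/6 + C1*exp(-x).
Apply the initial conditions: u(0) = 1/6 + C1 + C2 = -5 and u'(0) = 1/2 - C1 = -5. Solving gives C1 = 11/2, C2 = -32/3.

u = -32/3 + exp(3*x)/6 + 11*exp(-x)/2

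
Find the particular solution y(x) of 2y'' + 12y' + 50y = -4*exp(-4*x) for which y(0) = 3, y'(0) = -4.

y = -2*exp(-4*x)/17 + 53*cos(4*x)*exp(-3*x)/17 + 83*exp(-3*x)*sin(4*x)/68

Divide through by 2: y'' + 6y' + 25y = -2*exp(-4*x).
Characteristic equation r² + 6r + 25 = 0 has discriminant (6)² - 4·(25) = -64 < 0, so r = -3 ± 4i.
Hence y_h = C1*cos(4*x)*exp(-3*x) + C2*exp(-3*x)*sin(4*x).
Try y_p = A*exp(-4*x). Substituting into the equation and dividing by exp(-4*x) gives A = -2/17, so y_p = -2*exp(-4*x)/17.
General solution: y = -2*exp(-4*x)/17 + C1*cos(4*x)*exp(-3*x) + C2*exp(-3*x)*sin(4*x).
Apply the initial conditions: y(0) = -2/17 + C1 = 3 and y'(0) = 8/17 - 3*C1 + 4*C2 = -4. Solving gives C1 = 53/17, C2 = 83/68.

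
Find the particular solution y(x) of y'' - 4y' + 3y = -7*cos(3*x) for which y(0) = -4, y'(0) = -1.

Characteristic equation r² - 4r + 3 = 0 factors as (r - 1)(r - 3) = 0, so r = 1, 3.
Hence y_h = C1*exp(x) + C2*exp(3*x).
Try y_p = A*cos(3*x) + B*sin(3*x). Substituting and equating the coefficients of cos(3x) and sin(3x) gives A = 7/30, B = 7/15, so y_p = 7*sin(3*x)/15 + 7*cos(3*x)/30.
General solution: y = 7*sin(3*x)/15 + 7*cos(3*x)/30 + C1*exp(x) + C2*exp(3*x).
Apply the initial conditions: y(0) = 7/30 + C1 + C2 = -4 and y'(0) = 7/5 + C1 + 3*C2 = -1. Solving gives C1 = -103/20, C2 = 11/12.

y = -103*exp(x)/20 + 7*sin(3*x)/15 + 7*cos(3*x)/30 + 11*exp(3*x)/12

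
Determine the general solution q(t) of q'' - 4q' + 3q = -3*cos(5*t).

q = 15*sin(5*t)/221 + 33*cos(5*t)/442 + C1*exp(t) + C2*exp(3*t)

Characteristic equation r² - 4r + 3 = 0 factors as (r - 1)(r - 3) = 0, so r = 1, 3.
Hence q_h = C1*exp(t) + C2*exp(3*t).
Try q_p = A*cos(5*t) + B*sin(5*t). Substituting and equating the coefficients of cos(5t) and sin(5t) gives A = 33/442, B = 15/221, so q_p = 15*sin(5*t)/221 + 33*cos(5*t)/442.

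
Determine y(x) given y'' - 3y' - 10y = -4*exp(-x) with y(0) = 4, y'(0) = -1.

Characteristic equation r² - 3r - 10 = 0 factors as (r - 5)(r + 2) = 0, so r = 5, -2.
Hence y_h = C1*exp(5*x) + C2*exp(-2*x).
Try y_p = A*exp(-x). Substituting into the equation and dividing by exp(-x) gives A = 2/3, so y_p = 2*exp(-x)/3.
General solution: y = 2*exp(-x)/3 + C1*exp(5*x) + C2*exp(-2*x).
Apply the initial conditions: y(0) = 2/3 + C1 + C2 = 4 and y'(0) = -2/3 - 2*C2 + 5*C1 = -1. Solving gives C1 = 19/21, C2 = 17/7.

y = 2*exp(-x)/3 + 17*exp(-2*x)/7 + 19*exp(5*x)/21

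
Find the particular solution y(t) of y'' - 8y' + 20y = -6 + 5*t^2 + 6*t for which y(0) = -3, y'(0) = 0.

y = -1/8 + t/2 + t**2/4 - 23*cos(2*t)*exp(4*t)/8 + 11*exp(4*t)*sin(2*t)/2

Characteristic equation r² - 8r + 20 = 0 has discriminant (-8)² - 4·(20) = -16 < 0, so r = 4 ± 2i.
Hence y_h = C1*cos(2*t)*exp(4*t) + C2*exp(4*t)*sin(2*t).
For the particular solution try y_p = A0 + A1*t + A2*t^2. Substituting and matching coefficients of each power of t gives A0 = -1/8, A1 = 1/2, A2 = 1/4, so y_p = -1/8 + t/2 + t^2/4.
General solution: y = -1/8 + t/2 + t^2/4 + C1*cos(2*t)*exp(4*t) + C2*exp(4*t)*sin(2*t).
Apply the initial conditions: y(0) = -1/8 + C1 = -3 and y'(0) = 1/2 + 2*C2 + 4*C1 = 0. Solving gives C1 = -23/8, C2 = 11/2.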